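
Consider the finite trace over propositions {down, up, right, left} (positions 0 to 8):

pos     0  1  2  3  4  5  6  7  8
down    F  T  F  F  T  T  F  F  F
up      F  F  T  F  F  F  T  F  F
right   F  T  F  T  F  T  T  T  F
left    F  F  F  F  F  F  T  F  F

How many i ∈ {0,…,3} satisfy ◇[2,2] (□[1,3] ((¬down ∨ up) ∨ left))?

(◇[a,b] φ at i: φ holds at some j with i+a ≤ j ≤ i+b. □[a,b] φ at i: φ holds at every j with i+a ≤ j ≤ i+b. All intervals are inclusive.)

Evaluate at each i in [0,3]:
  i=0: ✗ (none in [2,2])
  i=1: ✗ (none in [3,3])
  i=2: ✗ (none in [4,4])
  i=3: ✓ (witness j=5)
Positions where it holds: {3} → 1.

1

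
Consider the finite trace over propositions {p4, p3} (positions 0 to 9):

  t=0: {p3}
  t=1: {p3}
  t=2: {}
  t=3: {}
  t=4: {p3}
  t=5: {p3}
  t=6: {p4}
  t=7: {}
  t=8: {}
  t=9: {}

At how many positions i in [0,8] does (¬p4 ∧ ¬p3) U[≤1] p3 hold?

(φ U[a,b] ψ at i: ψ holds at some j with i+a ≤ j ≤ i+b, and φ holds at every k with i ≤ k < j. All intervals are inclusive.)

Evaluate at each i in [0,8]:
  i=0: ✓ (rhs at j=0)
  i=1: ✓ (rhs at j=1)
  i=2: ✗ (no rhs in [2,3])
  i=3: ✓ (rhs at j=4; lhs holds on [3,3])
  i=4: ✓ (rhs at j=4)
  i=5: ✓ (rhs at j=5)
  i=6: ✗ (no rhs in [6,7])
  i=7: ✗ (no rhs in [7,8])
  i=8: ✗ (no rhs in [8,9])
Positions where it holds: {0, 1, 3, 4, 5} → 5.

5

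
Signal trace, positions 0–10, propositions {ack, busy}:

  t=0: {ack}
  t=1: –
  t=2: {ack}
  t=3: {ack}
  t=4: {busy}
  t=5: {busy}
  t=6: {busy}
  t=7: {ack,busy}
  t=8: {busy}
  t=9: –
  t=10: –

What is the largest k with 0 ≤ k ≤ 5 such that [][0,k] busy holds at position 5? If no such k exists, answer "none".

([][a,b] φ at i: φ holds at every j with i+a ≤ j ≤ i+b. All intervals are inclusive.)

busy must hold from j=5 onward; find where it first fails.
  j=5: holds
  j=6: holds
  j=7: holds
  j=8: holds
  j=9: fails
Holds on [5,8], so largest k = 3.

3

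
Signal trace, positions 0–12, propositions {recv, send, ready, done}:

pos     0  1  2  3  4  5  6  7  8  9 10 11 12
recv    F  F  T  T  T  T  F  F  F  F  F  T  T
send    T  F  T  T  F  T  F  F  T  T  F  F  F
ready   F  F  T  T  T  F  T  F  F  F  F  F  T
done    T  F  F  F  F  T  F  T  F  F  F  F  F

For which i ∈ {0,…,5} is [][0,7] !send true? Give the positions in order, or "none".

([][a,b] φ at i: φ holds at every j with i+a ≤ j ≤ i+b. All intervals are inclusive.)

none

Evaluate at each i in [0,5]:
  i=0: ✗ (fails at j=0)
  i=1: ✗ (fails at j=2)
  i=2: ✗ (fails at j=2)
  i=3: ✗ (fails at j=3)
  i=4: ✗ (fails at j=5)
  i=5: ✗ (fails at j=5)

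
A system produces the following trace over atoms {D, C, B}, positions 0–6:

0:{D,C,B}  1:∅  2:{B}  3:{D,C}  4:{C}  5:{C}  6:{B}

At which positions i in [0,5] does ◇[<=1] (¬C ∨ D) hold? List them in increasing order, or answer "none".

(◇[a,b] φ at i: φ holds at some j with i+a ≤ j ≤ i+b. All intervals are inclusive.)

Evaluate at each i in [0,5]:
  i=0: ✓ (witness j=0)
  i=1: ✓ (witness j=1)
  i=2: ✓ (witness j=2)
  i=3: ✓ (witness j=3)
  i=4: ✗ (none in [4,5])
  i=5: ✓ (witness j=6)

0, 1, 2, 3, 5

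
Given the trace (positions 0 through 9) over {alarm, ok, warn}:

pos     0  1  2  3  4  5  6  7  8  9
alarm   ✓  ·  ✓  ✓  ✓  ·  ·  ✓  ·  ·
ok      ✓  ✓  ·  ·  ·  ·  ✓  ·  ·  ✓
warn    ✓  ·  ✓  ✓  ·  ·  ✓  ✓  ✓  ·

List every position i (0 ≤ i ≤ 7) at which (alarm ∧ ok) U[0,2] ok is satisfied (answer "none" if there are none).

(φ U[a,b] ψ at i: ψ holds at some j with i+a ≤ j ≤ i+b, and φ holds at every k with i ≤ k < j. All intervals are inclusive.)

Evaluate at each i in [0,7]:
  i=0: ✓ (rhs at j=0)
  i=1: ✓ (rhs at j=1)
  i=2: ✗ (no rhs in [2,4])
  i=3: ✗ (no rhs in [3,5])
  i=4: ✗ (lhs fails at k=4 before rhs at j=6)
  i=5: ✗ (lhs fails at k=5 before rhs at j=6)
  i=6: ✓ (rhs at j=6)
  i=7: ✗ (lhs fails at k=7 before rhs at j=9)

0, 1, 6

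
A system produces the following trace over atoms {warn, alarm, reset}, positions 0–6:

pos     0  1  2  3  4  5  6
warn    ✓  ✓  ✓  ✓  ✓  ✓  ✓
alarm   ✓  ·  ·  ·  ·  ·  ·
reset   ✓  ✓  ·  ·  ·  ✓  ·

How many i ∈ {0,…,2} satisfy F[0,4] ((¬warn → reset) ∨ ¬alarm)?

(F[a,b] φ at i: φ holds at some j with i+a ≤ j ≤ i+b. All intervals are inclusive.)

Evaluate at each i in [0,2]:
  i=0: ✓ (witness j=0)
  i=1: ✓ (witness j=1)
  i=2: ✓ (witness j=2)
Positions where it holds: {0, 1, 2} → 3.

3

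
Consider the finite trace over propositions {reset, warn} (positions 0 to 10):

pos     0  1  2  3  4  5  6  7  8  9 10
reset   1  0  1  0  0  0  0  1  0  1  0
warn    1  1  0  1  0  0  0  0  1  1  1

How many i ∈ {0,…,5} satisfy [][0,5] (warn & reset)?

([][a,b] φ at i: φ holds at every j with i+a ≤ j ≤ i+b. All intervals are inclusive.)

0

Evaluate at each i in [0,5]:
  i=0: ✗ (fails at j=1)
  i=1: ✗ (fails at j=1)
  i=2: ✗ (fails at j=2)
  i=3: ✗ (fails at j=3)
  i=4: ✗ (fails at j=4)
  i=5: ✗ (fails at j=5)
Positions where it holds: {} → 0.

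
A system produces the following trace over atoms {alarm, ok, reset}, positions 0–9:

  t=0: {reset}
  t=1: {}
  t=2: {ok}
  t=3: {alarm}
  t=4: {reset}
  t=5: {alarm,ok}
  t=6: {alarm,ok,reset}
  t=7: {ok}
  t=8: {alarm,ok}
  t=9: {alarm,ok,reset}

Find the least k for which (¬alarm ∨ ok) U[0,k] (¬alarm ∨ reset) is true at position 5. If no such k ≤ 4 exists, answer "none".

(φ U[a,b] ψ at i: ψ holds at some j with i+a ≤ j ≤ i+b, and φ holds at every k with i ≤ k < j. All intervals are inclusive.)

Need earliest j ≥ 5 with (¬alarm ∨ reset), and (¬alarm ∨ ok) at every k in [5,j-1].
  j=5: rhs fails.
  j=6: rhs holds; lhs holds on [5,5]. k = 1.

1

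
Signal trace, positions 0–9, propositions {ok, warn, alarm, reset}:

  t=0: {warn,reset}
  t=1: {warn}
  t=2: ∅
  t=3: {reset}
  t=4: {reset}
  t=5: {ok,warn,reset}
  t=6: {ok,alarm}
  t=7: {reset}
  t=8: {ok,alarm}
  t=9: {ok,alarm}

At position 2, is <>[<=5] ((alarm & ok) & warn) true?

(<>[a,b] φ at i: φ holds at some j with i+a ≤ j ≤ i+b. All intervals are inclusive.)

False

Check ((alarm & ok) & warn) at each j in [2,7]:
  j=2: false
  j=3: false
  j=4: false
  j=5: false
  j=6: false
  j=7: false
No position in the window satisfies it → formula fails.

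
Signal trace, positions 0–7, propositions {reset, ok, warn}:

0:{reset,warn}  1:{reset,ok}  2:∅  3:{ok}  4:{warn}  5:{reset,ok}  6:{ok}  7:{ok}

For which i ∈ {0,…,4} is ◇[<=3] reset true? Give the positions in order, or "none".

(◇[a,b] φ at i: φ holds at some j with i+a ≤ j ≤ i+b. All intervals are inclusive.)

Evaluate at each i in [0,4]:
  i=0: ✓ (witness j=0)
  i=1: ✓ (witness j=1)
  i=2: ✓ (witness j=5)
  i=3: ✓ (witness j=5)
  i=4: ✓ (witness j=5)

0, 1, 2, 3, 4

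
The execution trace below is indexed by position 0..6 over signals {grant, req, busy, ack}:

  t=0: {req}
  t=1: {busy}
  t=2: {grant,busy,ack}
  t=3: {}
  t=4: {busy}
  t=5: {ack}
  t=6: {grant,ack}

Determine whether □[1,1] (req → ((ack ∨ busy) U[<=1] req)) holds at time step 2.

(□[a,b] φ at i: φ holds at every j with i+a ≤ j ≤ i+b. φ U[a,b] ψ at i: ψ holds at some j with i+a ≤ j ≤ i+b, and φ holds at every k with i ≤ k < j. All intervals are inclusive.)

Check (req → ((ack ∨ busy) U[<=1] req)) at every j in [3,3]:
  j=3: antecedent false → ✓
All positions satisfy it → formula holds.

Holds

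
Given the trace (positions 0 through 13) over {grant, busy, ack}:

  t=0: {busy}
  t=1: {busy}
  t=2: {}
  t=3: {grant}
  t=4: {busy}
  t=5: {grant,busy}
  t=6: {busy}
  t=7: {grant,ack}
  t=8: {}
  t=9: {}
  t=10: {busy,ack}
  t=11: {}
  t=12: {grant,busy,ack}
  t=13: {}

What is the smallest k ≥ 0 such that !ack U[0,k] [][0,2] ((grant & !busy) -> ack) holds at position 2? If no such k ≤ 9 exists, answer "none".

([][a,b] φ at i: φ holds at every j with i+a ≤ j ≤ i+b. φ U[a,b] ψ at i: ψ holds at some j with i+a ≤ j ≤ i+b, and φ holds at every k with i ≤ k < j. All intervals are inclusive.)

2

Need earliest j ≥ 2 with [][0,2] ((grant & !busy) -> ack), and !ack at every k in [2,j-1].
  j=2: rhs fails.
  j=3: rhs fails.
  j=4: rhs holds; lhs holds on [2,3]. k = 2.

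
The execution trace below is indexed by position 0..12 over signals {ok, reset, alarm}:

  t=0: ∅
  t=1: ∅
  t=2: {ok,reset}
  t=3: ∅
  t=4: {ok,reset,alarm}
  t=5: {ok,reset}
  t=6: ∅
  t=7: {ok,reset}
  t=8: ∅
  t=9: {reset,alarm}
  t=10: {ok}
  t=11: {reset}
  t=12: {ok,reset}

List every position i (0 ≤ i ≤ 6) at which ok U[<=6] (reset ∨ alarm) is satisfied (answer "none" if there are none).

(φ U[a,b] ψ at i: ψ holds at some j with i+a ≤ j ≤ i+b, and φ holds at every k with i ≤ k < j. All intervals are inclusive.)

2, 4, 5

Evaluate at each i in [0,6]:
  i=0: ✗ (lhs fails at k=0 before rhs at j=2)
  i=1: ✗ (lhs fails at k=1 before rhs at j=2)
  i=2: ✓ (rhs at j=2)
  i=3: ✗ (lhs fails at k=3 before rhs at j=4)
  i=4: ✓ (rhs at j=4)
  i=5: ✓ (rhs at j=5)
  i=6: ✗ (lhs fails at k=6 before rhs at j=7)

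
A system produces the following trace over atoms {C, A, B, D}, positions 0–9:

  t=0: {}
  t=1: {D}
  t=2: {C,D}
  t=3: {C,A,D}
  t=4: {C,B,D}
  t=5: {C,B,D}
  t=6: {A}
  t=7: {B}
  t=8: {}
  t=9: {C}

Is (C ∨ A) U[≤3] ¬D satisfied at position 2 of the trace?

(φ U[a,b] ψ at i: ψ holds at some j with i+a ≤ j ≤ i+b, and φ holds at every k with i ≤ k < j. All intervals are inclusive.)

False

Need some j in [2,5] with ¬D, and (C ∨ A) at every k in [2,j-1].
  j=2: ¬D false.
  j=3: ¬D false.
  j=4: ¬D false.
  j=5: ¬D false.
No j in the window works → until fails.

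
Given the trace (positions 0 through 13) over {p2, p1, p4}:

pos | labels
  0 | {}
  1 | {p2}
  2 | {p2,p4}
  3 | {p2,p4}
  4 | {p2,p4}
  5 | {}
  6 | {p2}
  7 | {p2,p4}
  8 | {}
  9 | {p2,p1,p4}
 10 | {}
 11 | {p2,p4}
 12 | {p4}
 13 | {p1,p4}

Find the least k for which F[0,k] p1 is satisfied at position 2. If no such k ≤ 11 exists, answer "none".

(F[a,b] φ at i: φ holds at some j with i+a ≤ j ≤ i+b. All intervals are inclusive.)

Scan j = 2,3,… for p1:
  j=2: fails
  j=3: fails
  j=4: fails
  j=5: fails
  j=6: fails
  j=7: fails
  j=8: fails
  j=9: holds
First hit at j=9, so smallest k = 9-2 = 7.

7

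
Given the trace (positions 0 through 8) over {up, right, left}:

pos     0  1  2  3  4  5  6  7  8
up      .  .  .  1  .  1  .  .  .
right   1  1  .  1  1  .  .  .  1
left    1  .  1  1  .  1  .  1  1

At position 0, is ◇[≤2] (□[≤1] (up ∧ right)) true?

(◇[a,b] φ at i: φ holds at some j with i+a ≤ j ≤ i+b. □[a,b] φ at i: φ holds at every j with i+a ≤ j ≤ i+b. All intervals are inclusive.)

False

Check □[≤1] (up ∧ right) at each j in [0,2]:
  j=0: fails at 0
  j=1: fails at 1
  j=2: fails at 2
No position in the window satisfies it → formula fails.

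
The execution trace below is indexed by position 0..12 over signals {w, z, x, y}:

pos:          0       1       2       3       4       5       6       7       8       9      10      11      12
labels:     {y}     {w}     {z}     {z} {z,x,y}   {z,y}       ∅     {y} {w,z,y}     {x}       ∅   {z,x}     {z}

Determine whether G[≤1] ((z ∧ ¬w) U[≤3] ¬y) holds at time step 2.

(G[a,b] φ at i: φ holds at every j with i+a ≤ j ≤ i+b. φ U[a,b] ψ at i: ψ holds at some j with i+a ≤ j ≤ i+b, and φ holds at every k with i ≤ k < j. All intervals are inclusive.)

Check ((z ∧ ¬w) U[≤3] ¬y) at every j in [2,3]:
  j=2: holds
  j=3: holds
All positions satisfy it → formula holds.

Holds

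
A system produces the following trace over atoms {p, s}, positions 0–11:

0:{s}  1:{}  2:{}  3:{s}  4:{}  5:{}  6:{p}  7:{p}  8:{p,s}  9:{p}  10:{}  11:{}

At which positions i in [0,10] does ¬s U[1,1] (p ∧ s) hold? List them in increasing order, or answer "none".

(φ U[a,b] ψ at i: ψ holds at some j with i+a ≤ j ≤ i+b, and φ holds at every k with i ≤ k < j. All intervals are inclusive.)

Evaluate at each i in [0,10]:
  i=0: ✗ (no rhs in [1,1])
  i=1: ✗ (no rhs in [2,2])
  i=2: ✗ (no rhs in [3,3])
  i=3: ✗ (no rhs in [4,4])
  i=4: ✗ (no rhs in [5,5])
  i=5: ✗ (no rhs in [6,6])
  i=6: ✗ (no rhs in [7,7])
  i=7: ✓ (rhs at j=8; lhs holds on [7,7])
  i=8: ✗ (no rhs in [9,9])
  i=9: ✗ (no rhs in [10,10])
  i=10: ✗ (no rhs in [11,11])

7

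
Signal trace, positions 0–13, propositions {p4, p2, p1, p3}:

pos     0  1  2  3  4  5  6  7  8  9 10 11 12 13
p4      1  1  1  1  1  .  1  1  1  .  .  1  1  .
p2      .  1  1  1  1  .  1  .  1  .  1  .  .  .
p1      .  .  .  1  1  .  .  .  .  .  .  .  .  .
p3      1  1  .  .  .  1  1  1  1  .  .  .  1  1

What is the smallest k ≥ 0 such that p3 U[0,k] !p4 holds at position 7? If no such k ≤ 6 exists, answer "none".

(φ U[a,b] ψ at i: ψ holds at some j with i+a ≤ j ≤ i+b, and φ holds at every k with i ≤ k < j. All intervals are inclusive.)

2

Need earliest j ≥ 7 with !p4, and p3 at every k in [7,j-1].
  j=7: rhs fails.
  j=8: rhs fails.
  j=9: rhs holds; lhs holds on [7,8]. k = 2.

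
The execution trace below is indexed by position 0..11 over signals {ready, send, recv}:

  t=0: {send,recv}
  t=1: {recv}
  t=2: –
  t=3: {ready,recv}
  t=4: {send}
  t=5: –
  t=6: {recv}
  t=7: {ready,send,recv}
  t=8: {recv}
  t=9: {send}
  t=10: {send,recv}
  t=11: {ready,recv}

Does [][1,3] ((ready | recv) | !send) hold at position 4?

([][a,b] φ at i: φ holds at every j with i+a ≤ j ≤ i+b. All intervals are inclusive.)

Holds

Check ((ready | recv) | !send) at every j in [5,7]:
  j=5: true
  j=6: true
  j=7: true
All positions satisfy it → formula holds.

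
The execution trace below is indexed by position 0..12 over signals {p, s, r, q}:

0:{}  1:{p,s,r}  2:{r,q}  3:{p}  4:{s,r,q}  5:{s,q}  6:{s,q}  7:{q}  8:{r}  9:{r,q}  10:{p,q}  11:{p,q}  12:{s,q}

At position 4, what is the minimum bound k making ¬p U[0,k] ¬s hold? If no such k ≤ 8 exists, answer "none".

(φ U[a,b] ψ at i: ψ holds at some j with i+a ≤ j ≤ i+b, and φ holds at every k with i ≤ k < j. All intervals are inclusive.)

Need earliest j ≥ 4 with ¬s, and ¬p at every k in [4,j-1].
  j=4: rhs fails.
  j=5: rhs fails.
  j=6: rhs fails.
  j=7: rhs holds; lhs holds on [4,6]. k = 3.

3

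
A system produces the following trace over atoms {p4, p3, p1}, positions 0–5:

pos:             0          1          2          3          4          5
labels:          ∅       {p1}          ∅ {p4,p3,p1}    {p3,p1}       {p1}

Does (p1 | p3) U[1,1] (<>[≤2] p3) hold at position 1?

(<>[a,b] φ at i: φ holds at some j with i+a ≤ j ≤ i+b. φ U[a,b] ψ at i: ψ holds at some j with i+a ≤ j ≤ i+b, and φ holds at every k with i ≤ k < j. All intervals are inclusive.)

Holds

Need some j in [2,2] with <>[≤2] p3, and (p1 | p3) at every k in [1,j-1].
  j=2: <>[≤2] p3 holds; (p1 | p3) holds at every k in [1,1] → satisfied.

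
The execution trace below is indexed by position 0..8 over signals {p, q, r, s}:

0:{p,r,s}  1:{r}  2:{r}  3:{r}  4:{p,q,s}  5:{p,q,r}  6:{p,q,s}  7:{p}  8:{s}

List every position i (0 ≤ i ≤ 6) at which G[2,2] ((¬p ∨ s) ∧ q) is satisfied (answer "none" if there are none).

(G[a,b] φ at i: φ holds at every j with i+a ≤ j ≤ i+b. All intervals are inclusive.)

2, 4

Evaluate at each i in [0,6]:
  i=0: ✗ (fails at j=2)
  i=1: ✗ (fails at j=3)
  i=2: ✓ (all of [4,4])
  i=3: ✗ (fails at j=5)
  i=4: ✓ (all of [6,6])
  i=5: ✗ (fails at j=7)
  i=6: ✗ (fails at j=8)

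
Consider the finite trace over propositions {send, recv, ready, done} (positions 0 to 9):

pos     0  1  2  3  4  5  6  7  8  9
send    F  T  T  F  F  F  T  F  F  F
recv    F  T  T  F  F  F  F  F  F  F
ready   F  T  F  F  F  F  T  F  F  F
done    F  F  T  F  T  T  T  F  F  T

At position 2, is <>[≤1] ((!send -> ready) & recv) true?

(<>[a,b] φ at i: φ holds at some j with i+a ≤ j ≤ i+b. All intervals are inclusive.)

Check ((!send -> ready) & recv) at each j in [2,3]:
  j=2: true
  j=3: false
Found at j=2 → formula holds.

True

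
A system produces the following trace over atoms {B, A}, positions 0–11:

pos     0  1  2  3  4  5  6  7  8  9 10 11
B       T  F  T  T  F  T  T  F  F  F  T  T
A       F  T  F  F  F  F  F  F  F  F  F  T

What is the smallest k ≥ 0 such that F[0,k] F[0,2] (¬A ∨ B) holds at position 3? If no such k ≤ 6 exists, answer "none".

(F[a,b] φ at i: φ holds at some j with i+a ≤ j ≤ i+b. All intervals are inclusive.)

0

Scan j = 3,4,… for F[0,2] (¬A ∨ B):
  j=3: holds
First hit at j=3, so smallest k = 3-3 = 0.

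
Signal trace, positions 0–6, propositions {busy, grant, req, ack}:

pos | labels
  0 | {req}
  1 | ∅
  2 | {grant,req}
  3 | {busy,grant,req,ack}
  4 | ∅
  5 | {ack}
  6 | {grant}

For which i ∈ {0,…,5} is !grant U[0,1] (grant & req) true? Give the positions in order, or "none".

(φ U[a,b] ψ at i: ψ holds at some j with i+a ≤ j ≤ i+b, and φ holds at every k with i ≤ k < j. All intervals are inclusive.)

1, 2, 3

Evaluate at each i in [0,5]:
  i=0: ✗ (no rhs in [0,1])
  i=1: ✓ (rhs at j=2; lhs holds on [1,1])
  i=2: ✓ (rhs at j=2)
  i=3: ✓ (rhs at j=3)
  i=4: ✗ (no rhs in [4,5])
  i=5: ✗ (no rhs in [5,6])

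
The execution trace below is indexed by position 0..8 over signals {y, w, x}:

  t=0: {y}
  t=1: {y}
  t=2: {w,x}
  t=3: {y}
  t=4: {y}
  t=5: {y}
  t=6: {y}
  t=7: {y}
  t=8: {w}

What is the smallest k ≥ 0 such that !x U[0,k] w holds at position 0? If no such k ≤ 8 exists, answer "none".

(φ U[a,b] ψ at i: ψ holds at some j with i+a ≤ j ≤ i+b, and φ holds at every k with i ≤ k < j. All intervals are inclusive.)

2

Need earliest j ≥ 0 with w, and !x at every k in [0,j-1].
  j=0: rhs fails.
  j=1: rhs fails.
  j=2: rhs holds; lhs holds on [0,1]. k = 2.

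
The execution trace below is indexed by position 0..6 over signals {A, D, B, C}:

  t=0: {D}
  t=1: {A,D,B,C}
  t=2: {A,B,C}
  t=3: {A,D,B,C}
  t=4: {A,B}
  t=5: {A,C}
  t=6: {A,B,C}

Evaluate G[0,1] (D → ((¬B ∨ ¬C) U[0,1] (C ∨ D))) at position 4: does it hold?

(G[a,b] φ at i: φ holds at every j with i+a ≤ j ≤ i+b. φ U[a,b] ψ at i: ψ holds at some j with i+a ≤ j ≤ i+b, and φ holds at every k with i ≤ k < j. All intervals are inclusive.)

Check (D → ((¬B ∨ ¬C) U[0,1] (C ∨ D))) at every j in [4,5]:
  j=4: antecedent false → ✓
  j=5: antecedent false → ✓
All positions satisfy it → formula holds.

True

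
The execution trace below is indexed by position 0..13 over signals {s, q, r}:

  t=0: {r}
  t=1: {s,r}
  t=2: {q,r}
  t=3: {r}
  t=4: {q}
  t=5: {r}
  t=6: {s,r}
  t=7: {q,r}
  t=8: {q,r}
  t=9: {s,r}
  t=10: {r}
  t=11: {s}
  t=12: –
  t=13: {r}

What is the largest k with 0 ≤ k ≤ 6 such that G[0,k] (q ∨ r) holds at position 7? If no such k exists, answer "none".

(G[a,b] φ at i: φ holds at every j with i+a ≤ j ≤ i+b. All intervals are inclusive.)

(q ∨ r) must hold from j=7 onward; find where it first fails.
  j=7: holds
  j=8: holds
  j=9: holds
  j=10: holds
  j=11: fails
Holds on [7,10], so largest k = 3.

3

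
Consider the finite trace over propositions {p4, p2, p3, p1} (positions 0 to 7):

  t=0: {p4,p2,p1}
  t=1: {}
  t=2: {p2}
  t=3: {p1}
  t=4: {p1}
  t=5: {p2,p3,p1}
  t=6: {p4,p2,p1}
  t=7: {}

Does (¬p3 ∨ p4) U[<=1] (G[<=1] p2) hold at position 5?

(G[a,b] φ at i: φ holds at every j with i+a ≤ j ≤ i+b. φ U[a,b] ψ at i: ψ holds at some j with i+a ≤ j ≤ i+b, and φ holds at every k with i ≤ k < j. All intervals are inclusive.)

Need some j in [5,6] with G[<=1] p2, and (¬p3 ∨ p4) at every k in [5,j-1].
  j=5: G[<=1] p2 holds; no prefix to check → satisfied.

Holds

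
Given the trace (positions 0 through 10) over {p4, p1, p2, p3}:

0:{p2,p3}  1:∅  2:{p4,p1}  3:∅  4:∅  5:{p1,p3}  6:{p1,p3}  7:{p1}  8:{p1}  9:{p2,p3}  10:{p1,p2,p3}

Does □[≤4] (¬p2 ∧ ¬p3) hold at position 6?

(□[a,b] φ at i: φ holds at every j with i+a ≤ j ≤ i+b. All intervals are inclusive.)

Check (¬p2 ∧ ¬p3) at every j in [6,10]:
  j=6: false
  j=7: true
  j=8: true
  j=9: false
  j=10: false
Fails at j=6 → formula fails.

False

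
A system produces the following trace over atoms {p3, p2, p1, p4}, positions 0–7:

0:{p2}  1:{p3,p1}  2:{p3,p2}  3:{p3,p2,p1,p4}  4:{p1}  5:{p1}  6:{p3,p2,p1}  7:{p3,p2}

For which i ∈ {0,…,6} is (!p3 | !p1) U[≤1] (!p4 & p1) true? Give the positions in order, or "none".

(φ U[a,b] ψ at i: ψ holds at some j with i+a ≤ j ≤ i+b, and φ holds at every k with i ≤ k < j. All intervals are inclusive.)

Evaluate at each i in [0,6]:
  i=0: ✓ (rhs at j=1; lhs holds on [0,0])
  i=1: ✓ (rhs at j=1)
  i=2: ✗ (no rhs in [2,3])
  i=3: ✗ (lhs fails at k=3 before rhs at j=4)
  i=4: ✓ (rhs at j=4)
  i=5: ✓ (rhs at j=5)
  i=6: ✓ (rhs at j=6)

0, 1, 4, 5, 6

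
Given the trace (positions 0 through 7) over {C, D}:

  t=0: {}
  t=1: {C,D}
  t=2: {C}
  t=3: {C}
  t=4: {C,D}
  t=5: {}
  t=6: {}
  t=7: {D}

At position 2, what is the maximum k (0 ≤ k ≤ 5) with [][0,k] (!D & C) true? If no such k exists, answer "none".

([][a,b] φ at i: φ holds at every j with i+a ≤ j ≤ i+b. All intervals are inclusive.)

(!D & C) must hold from j=2 onward; find where it first fails.
  j=2: holds
  j=3: holds
  j=4: fails
Holds on [2,3], so largest k = 1.

1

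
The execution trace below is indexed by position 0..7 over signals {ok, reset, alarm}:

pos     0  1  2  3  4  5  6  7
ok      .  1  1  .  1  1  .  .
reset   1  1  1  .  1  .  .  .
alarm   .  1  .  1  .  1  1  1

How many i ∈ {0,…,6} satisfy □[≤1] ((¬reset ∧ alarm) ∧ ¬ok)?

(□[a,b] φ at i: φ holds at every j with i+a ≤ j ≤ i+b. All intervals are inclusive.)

1

Evaluate at each i in [0,6]:
  i=0: ✗ (fails at j=0)
  i=1: ✗ (fails at j=1)
  i=2: ✗ (fails at j=2)
  i=3: ✗ (fails at j=4)
  i=4: ✗ (fails at j=4)
  i=5: ✗ (fails at j=5)
  i=6: ✓ (all of [6,7])
Positions where it holds: {6} → 1.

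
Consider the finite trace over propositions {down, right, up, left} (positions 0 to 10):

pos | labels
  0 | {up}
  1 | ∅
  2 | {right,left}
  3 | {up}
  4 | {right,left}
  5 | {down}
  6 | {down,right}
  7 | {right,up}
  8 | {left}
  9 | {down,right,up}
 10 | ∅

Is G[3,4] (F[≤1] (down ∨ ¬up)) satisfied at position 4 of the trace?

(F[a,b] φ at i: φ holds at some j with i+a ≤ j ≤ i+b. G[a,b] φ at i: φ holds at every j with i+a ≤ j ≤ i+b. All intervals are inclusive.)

True

Check F[≤1] (down ∨ ¬up) at every j in [7,8]:
  j=7: holds (witness at 8)
  j=8: holds (witness at 8)
All positions satisfy it → formula holds.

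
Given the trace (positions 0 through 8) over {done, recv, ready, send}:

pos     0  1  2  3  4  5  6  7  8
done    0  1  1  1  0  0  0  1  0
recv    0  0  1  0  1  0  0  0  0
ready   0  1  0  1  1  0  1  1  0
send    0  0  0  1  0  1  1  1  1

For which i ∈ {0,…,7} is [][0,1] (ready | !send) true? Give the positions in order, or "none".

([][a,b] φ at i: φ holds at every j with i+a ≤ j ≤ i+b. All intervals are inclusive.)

Evaluate at each i in [0,7]:
  i=0: ✓ (all of [0,1])
  i=1: ✓ (all of [1,2])
  i=2: ✓ (all of [2,3])
  i=3: ✓ (all of [3,4])
  i=4: ✗ (fails at j=5)
  i=5: ✗ (fails at j=5)
  i=6: ✓ (all of [6,7])
  i=7: ✗ (fails at j=8)

0, 1, 2, 3, 6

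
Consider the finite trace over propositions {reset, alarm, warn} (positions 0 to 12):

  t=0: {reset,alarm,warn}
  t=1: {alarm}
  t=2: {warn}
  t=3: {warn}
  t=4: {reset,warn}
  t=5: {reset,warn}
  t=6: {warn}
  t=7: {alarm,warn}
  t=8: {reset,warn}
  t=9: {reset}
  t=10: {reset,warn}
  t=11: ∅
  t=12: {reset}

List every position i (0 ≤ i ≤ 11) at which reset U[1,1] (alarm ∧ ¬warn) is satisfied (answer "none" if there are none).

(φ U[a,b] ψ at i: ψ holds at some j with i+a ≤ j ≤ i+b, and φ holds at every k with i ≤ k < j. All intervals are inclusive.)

0

Evaluate at each i in [0,11]:
  i=0: ✓ (rhs at j=1; lhs holds on [0,0])
  i=1: ✗ (no rhs in [2,2])
  i=2: ✗ (no rhs in [3,3])
  i=3: ✗ (no rhs in [4,4])
  i=4: ✗ (no rhs in [5,5])
  i=5: ✗ (no rhs in [6,6])
  i=6: ✗ (no rhs in [7,7])
  i=7: ✗ (no rhs in [8,8])
  i=8: ✗ (no rhs in [9,9])
  i=9: ✗ (no rhs in [10,10])
  i=10: ✗ (no rhs in [11,11])
  i=11: ✗ (no rhs in [12,12])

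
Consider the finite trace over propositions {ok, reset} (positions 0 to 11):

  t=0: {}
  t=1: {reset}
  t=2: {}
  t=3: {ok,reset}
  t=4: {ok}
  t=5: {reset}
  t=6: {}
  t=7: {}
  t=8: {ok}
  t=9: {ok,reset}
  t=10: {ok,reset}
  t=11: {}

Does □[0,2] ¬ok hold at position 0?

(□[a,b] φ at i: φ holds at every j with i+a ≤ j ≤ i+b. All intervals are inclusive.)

Holds

Check ¬ok at every j in [0,2]:
  j=0: true
  j=1: true
  j=2: true
All positions satisfy it → formula holds.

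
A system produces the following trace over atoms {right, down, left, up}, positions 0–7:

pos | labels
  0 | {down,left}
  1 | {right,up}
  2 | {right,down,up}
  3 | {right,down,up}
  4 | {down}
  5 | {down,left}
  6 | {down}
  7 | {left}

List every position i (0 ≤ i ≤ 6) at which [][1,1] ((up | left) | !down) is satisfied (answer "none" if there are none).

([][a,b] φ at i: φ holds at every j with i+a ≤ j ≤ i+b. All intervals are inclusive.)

Evaluate at each i in [0,6]:
  i=0: ✓ (all of [1,1])
  i=1: ✓ (all of [2,2])
  i=2: ✓ (all of [3,3])
  i=3: ✗ (fails at j=4)
  i=4: ✓ (all of [5,5])
  i=5: ✗ (fails at j=6)
  i=6: ✓ (all of [7,7])

0, 1, 2, 4, 6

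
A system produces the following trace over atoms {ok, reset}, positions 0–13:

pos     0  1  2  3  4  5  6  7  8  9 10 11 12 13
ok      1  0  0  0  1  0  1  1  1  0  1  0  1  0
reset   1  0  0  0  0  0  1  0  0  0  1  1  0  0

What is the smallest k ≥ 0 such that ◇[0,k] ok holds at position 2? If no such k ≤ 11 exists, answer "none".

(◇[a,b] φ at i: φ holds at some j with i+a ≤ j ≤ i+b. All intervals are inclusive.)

Scan j = 2,3,… for ok:
  j=2: fails
  j=3: fails
  j=4: holds
First hit at j=4, so smallest k = 4-2 = 2.

2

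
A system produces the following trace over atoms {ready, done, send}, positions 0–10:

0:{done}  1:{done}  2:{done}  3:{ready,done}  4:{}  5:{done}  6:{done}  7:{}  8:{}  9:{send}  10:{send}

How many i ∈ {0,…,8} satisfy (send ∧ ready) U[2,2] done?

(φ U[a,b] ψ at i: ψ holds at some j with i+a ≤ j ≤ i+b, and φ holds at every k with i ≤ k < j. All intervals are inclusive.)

Evaluate at each i in [0,8]:
  i=0: ✗ (lhs fails at k=0 before rhs at j=2)
  i=1: ✗ (lhs fails at k=1 before rhs at j=3)
  i=2: ✗ (no rhs in [4,4])
  i=3: ✗ (lhs fails at k=3 before rhs at j=5)
  i=4: ✗ (lhs fails at k=4 before rhs at j=6)
  i=5: ✗ (no rhs in [7,7])
  i=6: ✗ (no rhs in [8,8])
  i=7: ✗ (no rhs in [9,9])
  i=8: ✗ (no rhs in [10,10])
Positions where it holds: {} → 0.

0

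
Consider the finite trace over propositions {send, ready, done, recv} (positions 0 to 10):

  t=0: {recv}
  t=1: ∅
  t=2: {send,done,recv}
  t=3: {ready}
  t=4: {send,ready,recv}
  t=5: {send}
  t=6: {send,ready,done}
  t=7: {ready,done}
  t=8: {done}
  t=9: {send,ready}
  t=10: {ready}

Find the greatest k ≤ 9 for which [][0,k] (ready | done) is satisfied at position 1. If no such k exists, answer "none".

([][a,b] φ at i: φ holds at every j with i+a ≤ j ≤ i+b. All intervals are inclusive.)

none

(ready | done) must hold from j=1 onward; find where it first fails.
  j=1: fails → no k works.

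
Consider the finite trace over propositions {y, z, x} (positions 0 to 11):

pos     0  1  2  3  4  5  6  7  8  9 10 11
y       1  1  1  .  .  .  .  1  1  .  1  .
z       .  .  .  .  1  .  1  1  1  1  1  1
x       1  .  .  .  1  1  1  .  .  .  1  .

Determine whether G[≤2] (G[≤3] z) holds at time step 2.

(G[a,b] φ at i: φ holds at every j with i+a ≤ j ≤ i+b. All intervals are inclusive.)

Check G[≤3] z at every j in [2,4]:
  j=2: fails at 2
  j=3: fails at 3
  j=4: fails at 5
Fails at j=2 → formula fails.

No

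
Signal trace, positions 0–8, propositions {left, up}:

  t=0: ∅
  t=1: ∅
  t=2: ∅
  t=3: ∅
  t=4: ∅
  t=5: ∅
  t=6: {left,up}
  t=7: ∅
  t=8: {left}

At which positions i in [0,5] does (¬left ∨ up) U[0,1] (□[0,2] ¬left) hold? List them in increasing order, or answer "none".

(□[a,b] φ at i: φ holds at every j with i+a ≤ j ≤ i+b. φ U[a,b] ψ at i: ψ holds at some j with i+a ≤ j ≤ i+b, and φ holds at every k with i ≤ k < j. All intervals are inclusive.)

Evaluate at each i in [0,5]:
  i=0: ✓ (rhs at j=0)
  i=1: ✓ (rhs at j=1)
  i=2: ✓ (rhs at j=2)
  i=3: ✓ (rhs at j=3)
  i=4: ✗ (no rhs in [4,5])
  i=5: ✗ (no rhs in [5,6])

0, 1, 2, 3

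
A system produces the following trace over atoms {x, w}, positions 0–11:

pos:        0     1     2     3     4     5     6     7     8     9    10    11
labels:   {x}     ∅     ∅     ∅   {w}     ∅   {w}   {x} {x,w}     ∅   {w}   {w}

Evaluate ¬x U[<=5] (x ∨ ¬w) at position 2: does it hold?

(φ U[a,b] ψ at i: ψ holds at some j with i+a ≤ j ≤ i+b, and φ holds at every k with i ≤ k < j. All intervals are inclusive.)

Need some j in [2,7] with (x ∨ ¬w), and ¬x at every k in [2,j-1].
  j=2: (x ∨ ¬w) holds; no prefix to check → satisfied.

Holds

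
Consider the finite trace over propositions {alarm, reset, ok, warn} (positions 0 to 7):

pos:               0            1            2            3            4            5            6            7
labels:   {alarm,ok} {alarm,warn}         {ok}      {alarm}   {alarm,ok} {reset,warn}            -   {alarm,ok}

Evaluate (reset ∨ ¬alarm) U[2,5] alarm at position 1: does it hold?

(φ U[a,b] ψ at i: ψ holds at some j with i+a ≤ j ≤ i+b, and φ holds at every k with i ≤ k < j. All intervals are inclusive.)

No

Need some j in [3,6] with alarm, and (reset ∨ ¬alarm) at every k in [1,j-1].
  j=3: alarm holds, but (reset ∨ ¬alarm) fails at k=1 → not this j.
  j=4: alarm holds, but (reset ∨ ¬alarm) fails at k=1 → not this j.
  j=5: alarm false.
  j=6: alarm false.
No j in the window works → until fails.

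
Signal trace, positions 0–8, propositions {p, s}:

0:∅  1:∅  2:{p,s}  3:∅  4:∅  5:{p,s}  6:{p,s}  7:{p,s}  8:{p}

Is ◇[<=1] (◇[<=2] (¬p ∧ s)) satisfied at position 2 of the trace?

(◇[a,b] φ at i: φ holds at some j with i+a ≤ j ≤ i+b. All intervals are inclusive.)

Check ◇[<=2] (¬p ∧ s) at each j in [2,3]:
  j=2: fails (none in [2,4])
  j=3: fails (none in [3,5])
No position in the window satisfies it → formula fails.

Does not hold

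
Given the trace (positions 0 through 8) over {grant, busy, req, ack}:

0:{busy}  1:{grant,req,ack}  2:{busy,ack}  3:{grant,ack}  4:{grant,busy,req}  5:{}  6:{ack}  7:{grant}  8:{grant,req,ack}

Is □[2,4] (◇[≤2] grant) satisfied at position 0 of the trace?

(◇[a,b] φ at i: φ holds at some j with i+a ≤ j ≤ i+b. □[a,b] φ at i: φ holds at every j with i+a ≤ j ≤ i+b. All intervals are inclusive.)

True

Check ◇[≤2] grant at every j in [2,4]:
  j=2: holds (witness at 3)
  j=3: holds (witness at 3)
  j=4: holds (witness at 4)
All positions satisfy it → formula holds.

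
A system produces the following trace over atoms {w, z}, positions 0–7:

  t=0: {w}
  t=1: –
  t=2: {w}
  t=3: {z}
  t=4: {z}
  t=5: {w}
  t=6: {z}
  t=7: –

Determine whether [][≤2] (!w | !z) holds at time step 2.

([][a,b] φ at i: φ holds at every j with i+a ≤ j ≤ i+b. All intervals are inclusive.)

True

Check (!w | !z) at every j in [2,4]:
  j=2: true
  j=3: true
  j=4: true
All positions satisfy it → formula holds.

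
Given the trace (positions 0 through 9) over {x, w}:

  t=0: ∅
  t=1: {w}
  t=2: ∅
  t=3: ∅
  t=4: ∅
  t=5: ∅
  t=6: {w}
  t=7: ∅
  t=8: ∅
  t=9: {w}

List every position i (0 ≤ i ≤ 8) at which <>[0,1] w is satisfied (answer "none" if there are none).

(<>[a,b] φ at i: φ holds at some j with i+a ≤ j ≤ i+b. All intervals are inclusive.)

0, 1, 5, 6, 8

Evaluate at each i in [0,8]:
  i=0: ✓ (witness j=1)
  i=1: ✓ (witness j=1)
  i=2: ✗ (none in [2,3])
  i=3: ✗ (none in [3,4])
  i=4: ✗ (none in [4,5])
  i=5: ✓ (witness j=6)
  i=6: ✓ (witness j=6)
  i=7: ✗ (none in [7,8])
  i=8: ✓ (witness j=9)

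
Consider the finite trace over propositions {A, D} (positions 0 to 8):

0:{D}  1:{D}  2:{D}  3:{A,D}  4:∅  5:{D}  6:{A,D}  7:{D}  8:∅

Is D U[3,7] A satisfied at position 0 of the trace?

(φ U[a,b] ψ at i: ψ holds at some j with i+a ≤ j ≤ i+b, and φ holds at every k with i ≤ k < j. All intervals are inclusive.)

Need some j in [3,7] with A, and D at every k in [0,j-1].
  j=3: A holds; D holds at every k in [0,2] → satisfied.

Yes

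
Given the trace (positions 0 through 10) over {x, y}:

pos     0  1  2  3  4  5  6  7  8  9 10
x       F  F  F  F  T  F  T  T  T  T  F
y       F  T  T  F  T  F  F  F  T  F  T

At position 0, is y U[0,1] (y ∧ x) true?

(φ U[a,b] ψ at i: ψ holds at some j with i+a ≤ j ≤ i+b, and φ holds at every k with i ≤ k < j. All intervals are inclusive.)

False

Need some j in [0,1] with (y ∧ x), and y at every k in [0,j-1].
  j=0: (y ∧ x) false.
  j=1: (y ∧ x) false.
No j in the window works → until fails.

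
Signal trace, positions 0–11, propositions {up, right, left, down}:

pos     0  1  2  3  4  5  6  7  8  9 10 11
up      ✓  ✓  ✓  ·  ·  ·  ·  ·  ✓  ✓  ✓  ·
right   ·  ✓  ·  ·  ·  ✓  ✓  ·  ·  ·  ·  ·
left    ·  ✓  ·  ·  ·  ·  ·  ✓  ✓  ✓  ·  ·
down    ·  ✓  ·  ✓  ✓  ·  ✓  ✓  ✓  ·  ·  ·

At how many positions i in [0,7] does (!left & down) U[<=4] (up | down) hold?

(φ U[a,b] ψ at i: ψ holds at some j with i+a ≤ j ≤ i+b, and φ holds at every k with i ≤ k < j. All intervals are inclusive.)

7

Evaluate at each i in [0,7]:
  i=0: ✓ (rhs at j=0)
  i=1: ✓ (rhs at j=1)
  i=2: ✓ (rhs at j=2)
  i=3: ✓ (rhs at j=3)
  i=4: ✓ (rhs at j=4)
  i=5: ✗ (lhs fails at k=5 before rhs at j=6)
  i=6: ✓ (rhs at j=6)
  i=7: ✓ (rhs at j=7)
Positions where it holds: {0, 1, 2, 3, 4, 6, 7} → 7.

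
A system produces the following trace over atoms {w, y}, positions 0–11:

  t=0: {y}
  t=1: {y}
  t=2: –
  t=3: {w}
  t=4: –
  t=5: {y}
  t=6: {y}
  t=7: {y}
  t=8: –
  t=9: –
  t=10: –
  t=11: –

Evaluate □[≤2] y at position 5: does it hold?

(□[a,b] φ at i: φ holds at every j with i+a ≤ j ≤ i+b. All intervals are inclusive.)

Check y at every j in [5,7]:
  j=5: true
  j=6: true
  j=7: true
All positions satisfy it → formula holds.

Holds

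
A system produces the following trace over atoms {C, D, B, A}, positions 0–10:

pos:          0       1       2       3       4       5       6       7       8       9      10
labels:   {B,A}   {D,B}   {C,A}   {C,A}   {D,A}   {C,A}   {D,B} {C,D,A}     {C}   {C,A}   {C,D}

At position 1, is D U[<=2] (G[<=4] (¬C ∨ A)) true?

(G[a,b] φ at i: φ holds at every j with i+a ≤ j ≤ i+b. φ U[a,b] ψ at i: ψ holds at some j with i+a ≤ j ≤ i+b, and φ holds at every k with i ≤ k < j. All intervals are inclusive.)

Yes

Need some j in [1,3] with G[<=4] (¬C ∨ A), and D at every k in [1,j-1].
  j=1: G[<=4] (¬C ∨ A) holds; no prefix to check → satisfied.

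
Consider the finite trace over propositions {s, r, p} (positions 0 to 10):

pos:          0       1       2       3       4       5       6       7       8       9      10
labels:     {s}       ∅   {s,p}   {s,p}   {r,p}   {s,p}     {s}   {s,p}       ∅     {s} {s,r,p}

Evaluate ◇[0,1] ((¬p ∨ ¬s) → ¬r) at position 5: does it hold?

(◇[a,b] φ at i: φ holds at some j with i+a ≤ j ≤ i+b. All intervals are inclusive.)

Check ((¬p ∨ ¬s) → ¬r) at each j in [5,6]:
  j=5: true
  j=6: true
Found at j=5 → formula holds.

Holds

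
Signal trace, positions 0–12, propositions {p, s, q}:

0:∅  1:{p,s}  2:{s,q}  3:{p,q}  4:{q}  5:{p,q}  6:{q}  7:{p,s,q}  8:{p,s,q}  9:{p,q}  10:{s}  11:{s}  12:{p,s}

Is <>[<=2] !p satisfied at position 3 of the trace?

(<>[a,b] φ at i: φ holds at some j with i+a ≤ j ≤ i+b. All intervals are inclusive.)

Check !p at each j in [3,5]:
  j=3: false
  j=4: true
  j=5: false
Found at j=4 → formula holds.

True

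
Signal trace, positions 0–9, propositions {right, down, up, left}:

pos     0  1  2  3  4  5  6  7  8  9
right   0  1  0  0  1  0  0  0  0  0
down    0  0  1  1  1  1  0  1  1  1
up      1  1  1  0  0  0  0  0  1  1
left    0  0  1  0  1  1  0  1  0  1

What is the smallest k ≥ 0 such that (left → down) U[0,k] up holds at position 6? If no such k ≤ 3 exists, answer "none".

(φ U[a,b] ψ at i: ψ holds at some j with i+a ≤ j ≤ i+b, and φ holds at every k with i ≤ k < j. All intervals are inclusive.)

Need earliest j ≥ 6 with up, and (left → down) at every k in [6,j-1].
  j=6: rhs fails.
  j=7: rhs fails.
  j=8: rhs holds; lhs holds on [6,7]. k = 2.

2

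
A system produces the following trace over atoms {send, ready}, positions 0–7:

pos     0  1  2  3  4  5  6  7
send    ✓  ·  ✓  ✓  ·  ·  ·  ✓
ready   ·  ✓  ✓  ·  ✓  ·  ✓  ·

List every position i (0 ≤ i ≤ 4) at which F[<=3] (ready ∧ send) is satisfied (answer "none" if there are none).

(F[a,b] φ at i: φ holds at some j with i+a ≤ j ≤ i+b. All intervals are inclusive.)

Evaluate at each i in [0,4]:
  i=0: ✓ (witness j=2)
  i=1: ✓ (witness j=2)
  i=2: ✓ (witness j=2)
  i=3: ✗ (none in [3,6])
  i=4: ✗ (none in [4,7])

0, 1, 2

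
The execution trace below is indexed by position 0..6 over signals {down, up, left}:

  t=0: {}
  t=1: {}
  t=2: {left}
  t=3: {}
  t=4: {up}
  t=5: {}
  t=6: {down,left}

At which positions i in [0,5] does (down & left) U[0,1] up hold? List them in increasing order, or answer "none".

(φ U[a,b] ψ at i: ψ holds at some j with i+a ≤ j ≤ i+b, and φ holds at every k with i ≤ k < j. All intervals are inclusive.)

Evaluate at each i in [0,5]:
  i=0: ✗ (no rhs in [0,1])
  i=1: ✗ (no rhs in [1,2])
  i=2: ✗ (no rhs in [2,3])
  i=3: ✗ (lhs fails at k=3 before rhs at j=4)
  i=4: ✓ (rhs at j=4)
  i=5: ✗ (no rhs in [5,6])

4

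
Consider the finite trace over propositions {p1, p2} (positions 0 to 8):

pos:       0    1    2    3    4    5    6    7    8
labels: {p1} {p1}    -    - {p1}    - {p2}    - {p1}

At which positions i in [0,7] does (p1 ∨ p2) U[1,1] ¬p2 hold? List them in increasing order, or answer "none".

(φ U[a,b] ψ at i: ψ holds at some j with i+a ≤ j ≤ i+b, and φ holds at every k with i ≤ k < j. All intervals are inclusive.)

Evaluate at each i in [0,7]:
  i=0: ✓ (rhs at j=1; lhs holds on [0,0])
  i=1: ✓ (rhs at j=2; lhs holds on [1,1])
  i=2: ✗ (lhs fails at k=2 before rhs at j=3)
  i=3: ✗ (lhs fails at k=3 before rhs at j=4)
  i=4: ✓ (rhs at j=5; lhs holds on [4,4])
  i=5: ✗ (no rhs in [6,6])
  i=6: ✓ (rhs at j=7; lhs holds on [6,6])
  i=7: ✗ (lhs fails at k=7 before rhs at j=8)

0, 1, 4, 6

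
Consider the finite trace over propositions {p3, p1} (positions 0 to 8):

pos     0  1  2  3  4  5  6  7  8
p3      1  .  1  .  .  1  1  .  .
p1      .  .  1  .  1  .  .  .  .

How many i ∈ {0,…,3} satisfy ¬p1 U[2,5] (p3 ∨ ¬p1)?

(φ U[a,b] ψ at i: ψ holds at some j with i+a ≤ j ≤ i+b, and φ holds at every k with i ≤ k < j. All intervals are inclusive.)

1

Evaluate at each i in [0,3]:
  i=0: ✓ (rhs at j=2; lhs holds on [0,1])
  i=1: ✗ (lhs fails at k=2 before rhs at j=3)
  i=2: ✗ (lhs fails at k=2 before rhs at j=5)
  i=3: ✗ (lhs fails at k=4 before rhs at j=5)
Positions where it holds: {0} → 1.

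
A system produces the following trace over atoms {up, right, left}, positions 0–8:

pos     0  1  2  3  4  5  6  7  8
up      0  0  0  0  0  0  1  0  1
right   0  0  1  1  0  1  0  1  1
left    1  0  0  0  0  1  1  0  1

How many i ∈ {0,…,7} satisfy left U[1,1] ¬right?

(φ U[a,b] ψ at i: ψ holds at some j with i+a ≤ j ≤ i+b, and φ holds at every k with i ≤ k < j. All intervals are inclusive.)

Evaluate at each i in [0,7]:
  i=0: ✓ (rhs at j=1; lhs holds on [0,0])
  i=1: ✗ (no rhs in [2,2])
  i=2: ✗ (no rhs in [3,3])
  i=3: ✗ (lhs fails at k=3 before rhs at j=4)
  i=4: ✗ (no rhs in [5,5])
  i=5: ✓ (rhs at j=6; lhs holds on [5,5])
  i=6: ✗ (no rhs in [7,7])
  i=7: ✗ (no rhs in [8,8])
Positions where it holds: {0, 5} → 2.

2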